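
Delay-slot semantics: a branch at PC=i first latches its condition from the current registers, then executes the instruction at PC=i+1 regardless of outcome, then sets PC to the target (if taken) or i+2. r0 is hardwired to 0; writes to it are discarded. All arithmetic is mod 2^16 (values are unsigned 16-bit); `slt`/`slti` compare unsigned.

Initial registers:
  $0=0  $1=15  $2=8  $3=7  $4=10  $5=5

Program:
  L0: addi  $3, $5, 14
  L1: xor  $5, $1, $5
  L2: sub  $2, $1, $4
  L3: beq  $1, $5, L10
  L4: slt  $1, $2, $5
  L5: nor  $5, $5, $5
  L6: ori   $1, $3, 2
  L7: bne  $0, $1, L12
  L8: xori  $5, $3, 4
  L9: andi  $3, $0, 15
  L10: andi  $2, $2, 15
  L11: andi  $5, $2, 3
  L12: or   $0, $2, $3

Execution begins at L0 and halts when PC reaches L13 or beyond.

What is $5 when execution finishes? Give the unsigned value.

[0] addi  $3, $5, 14  →  {$0:0, $1:15, $2:8, $3:19, $4:10, $5:5}
[1] xor  $5, $1, $5  →  {$0:0, $1:15, $2:8, $3:19, $4:10, $5:10}
[2] sub  $2, $1, $4  →  {$0:0, $1:15, $2:5, $3:19, $4:10, $5:10}
[3] beq  $1, $5, L10  →  {$0:0, $1:15, $2:5, $3:19, $4:10, $5:10}  ⟨branch fallthrough⟩
[4] slt  $1, $2, $5  →  {$0:0, $1:1, $2:5, $3:19, $4:10, $5:10}
[5] nor  $5, $5, $5  →  {$0:0, $1:1, $2:5, $3:19, $4:10, $5:65525}
[6] ori   $1, $3, 2  →  {$0:0, $1:19, $2:5, $3:19, $4:10, $5:65525}
[7] bne  $0, $1, L12  →  {$0:0, $1:19, $2:5, $3:19, $4:10, $5:65525}  ⟨branch taken⟩
[8] xori  $5, $3, 4  →  {$0:0, $1:19, $2:5, $3:19, $4:10, $5:23}
[12] or   $0, $2, $3  →  {$0:0, $1:19, $2:5, $3:19, $4:10, $5:23}

23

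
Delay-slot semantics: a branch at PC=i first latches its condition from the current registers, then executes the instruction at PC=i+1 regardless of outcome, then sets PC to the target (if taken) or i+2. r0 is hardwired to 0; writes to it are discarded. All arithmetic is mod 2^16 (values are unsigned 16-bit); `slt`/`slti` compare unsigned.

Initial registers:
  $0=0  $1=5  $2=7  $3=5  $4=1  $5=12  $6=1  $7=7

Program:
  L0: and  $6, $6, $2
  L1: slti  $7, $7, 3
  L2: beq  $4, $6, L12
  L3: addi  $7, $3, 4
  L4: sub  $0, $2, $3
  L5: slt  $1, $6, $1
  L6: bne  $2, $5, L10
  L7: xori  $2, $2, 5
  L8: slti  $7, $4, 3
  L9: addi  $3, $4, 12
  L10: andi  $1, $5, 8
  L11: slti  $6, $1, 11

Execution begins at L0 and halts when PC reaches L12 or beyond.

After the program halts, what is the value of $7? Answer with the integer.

PC=0  and  $6, $6, $2        | $0=0 $1=5 $2=7 $3=5 $4=1 $5=12 $6=1 $7=7
PC=1  slti  $7, $7, 3        | $0=0 $1=5 $2=7 $3=5 $4=1 $5=12 $6=1 $7=0
PC=2  beq  $4, $6, L12       | $0=0 $1=5 $2=7 $3=5 $4=1 $5=12 $6=1 $7=0  [TAKEN]
PC=3  addi  $7, $3, 4        | $0=0 $1=5 $2=7 $3=5 $4=1 $5=12 $6=1 $7=9

9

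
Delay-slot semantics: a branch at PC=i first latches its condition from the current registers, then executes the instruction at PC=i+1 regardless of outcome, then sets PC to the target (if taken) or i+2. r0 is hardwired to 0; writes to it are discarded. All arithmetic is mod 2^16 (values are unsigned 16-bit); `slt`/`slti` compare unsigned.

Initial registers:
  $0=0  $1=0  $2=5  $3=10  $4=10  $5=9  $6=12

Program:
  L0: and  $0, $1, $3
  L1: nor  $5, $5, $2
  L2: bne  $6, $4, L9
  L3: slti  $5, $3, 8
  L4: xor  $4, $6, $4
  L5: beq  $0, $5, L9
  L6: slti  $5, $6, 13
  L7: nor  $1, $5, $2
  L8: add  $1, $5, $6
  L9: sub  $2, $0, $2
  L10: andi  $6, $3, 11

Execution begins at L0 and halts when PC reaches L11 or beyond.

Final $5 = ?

[0] and  $0, $1, $3  →  {$0:0, $1:0, $2:5, $3:10, $4:10, $5:9, $6:12}
[1] nor  $5, $5, $2  →  {$0:0, $1:0, $2:5, $3:10, $4:10, $5:65522, $6:12}
[2] bne  $6, $4, L9  →  {$0:0, $1:0, $2:5, $3:10, $4:10, $5:65522, $6:12}  ⟨branch taken⟩
[3] slti  $5, $3, 8  →  {$0:0, $1:0, $2:5, $3:10, $4:10, $5:0, $6:12}
[9] sub  $2, $0, $2  →  {$0:0, $1:0, $2:65531, $3:10, $4:10, $5:0, $6:12}
[10] andi  $6, $3, 11  →  {$0:0, $1:0, $2:65531, $3:10, $4:10, $5:0, $6:10}

0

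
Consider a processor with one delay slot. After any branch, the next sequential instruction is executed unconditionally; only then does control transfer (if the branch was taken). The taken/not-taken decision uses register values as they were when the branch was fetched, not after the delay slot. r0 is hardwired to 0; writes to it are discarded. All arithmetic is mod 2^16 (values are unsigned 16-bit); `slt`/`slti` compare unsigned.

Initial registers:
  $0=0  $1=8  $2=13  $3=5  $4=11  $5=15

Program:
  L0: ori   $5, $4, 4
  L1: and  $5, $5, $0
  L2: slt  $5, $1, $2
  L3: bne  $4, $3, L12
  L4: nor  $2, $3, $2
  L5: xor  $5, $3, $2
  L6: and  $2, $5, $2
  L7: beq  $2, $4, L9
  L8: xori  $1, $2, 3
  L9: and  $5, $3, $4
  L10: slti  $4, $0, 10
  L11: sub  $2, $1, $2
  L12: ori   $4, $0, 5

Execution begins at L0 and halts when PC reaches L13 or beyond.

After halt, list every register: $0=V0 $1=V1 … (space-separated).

$0=0 $1=8 $2=65522 $3=5 $4=5 $5=1

  step pc=0: ori   $5, $4, 4  regs=(0,8,13,5,11,15)
  step pc=1: and  $5, $5, $0  regs=(0,8,13,5,11,0)
  step pc=2: slt  $5, $1, $2  regs=(0,8,13,5,11,1)
  step pc=3: bne  $4, $3, L12  cond=T  regs=(0,8,13,5,11,1)
  step pc=4: nor  $2, $3, $2  regs=(0,8,65522,5,11,1)
  step pc=12: ori   $4, $0, 5  regs=(0,8,65522,5,5,1)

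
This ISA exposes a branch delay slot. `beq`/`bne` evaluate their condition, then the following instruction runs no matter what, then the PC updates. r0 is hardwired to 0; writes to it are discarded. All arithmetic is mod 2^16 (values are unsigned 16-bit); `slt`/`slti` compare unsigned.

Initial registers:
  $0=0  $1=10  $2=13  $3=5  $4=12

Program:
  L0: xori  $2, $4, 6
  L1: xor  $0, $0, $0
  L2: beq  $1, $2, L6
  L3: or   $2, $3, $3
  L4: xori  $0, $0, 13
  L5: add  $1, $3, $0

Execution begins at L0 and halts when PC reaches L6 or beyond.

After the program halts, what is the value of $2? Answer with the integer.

5

[0] xori  $2, $4, 6  →  {$0:0, $1:10, $2:10, $3:5, $4:12}
[1] xor  $0, $0, $0  →  {$0:0, $1:10, $2:10, $3:5, $4:12}
[2] beq  $1, $2, L6  →  {$0:0, $1:10, $2:10, $3:5, $4:12}  ⟨branch taken⟩
[3] or   $2, $3, $3  →  {$0:0, $1:10, $2:5, $3:5, $4:12}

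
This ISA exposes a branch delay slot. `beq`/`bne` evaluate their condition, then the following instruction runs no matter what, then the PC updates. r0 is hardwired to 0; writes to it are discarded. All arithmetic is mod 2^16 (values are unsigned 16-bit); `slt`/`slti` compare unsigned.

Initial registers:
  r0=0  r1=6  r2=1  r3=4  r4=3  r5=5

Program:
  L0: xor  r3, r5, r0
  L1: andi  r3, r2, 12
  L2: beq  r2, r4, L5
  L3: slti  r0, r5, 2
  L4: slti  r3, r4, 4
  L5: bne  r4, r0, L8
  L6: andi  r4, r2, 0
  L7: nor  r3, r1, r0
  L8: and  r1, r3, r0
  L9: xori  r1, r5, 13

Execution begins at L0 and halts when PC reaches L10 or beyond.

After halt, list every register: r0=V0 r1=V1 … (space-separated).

[0] xor  r3, r5, r0  →  {r0:0, r1:6, r2:1, r3:5, r4:3, r5:5}
[1] andi  r3, r2, 12  →  {r0:0, r1:6, r2:1, r3:0, r4:3, r5:5}
[2] beq  r2, r4, L5  →  {r0:0, r1:6, r2:1, r3:0, r4:3, r5:5}  ⟨branch fallthrough⟩
[3] slti  r0, r5, 2  →  {r0:0, r1:6, r2:1, r3:0, r4:3, r5:5}
[4] slti  r3, r4, 4  →  {r0:0, r1:6, r2:1, r3:1, r4:3, r5:5}
[5] bne  r4, r0, L8  →  {r0:0, r1:6, r2:1, r3:1, r4:3, r5:5}  ⟨branch taken⟩
[6] andi  r4, r2, 0  →  {r0:0, r1:6, r2:1, r3:1, r4:0, r5:5}
[8] and  r1, r3, r0  →  {r0:0, r1:0, r2:1, r3:1, r4:0, r5:5}
[9] xori  r1, r5, 13  →  {r0:0, r1:8, r2:1, r3:1, r4:0, r5:5}

r0=0 r1=8 r2=1 r3=1 r4=0 r5=5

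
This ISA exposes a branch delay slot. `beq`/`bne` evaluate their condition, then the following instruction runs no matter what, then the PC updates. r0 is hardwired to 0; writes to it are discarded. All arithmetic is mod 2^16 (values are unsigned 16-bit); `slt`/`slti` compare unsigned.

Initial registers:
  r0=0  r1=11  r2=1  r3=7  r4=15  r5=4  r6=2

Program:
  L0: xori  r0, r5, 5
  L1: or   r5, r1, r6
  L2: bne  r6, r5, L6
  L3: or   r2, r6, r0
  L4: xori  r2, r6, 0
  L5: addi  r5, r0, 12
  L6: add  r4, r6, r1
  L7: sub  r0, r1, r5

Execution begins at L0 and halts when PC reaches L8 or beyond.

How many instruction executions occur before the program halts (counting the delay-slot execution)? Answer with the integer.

PC=0  xori  r0, r5, 5        | r0=0 r1=11 r2=1 r3=7 r4=15 r5=4 r6=2
PC=1  or   r5, r1, r6        | r0=0 r1=11 r2=1 r3=7 r4=15 r5=11 r6=2
PC=2  bne  r6, r5, L6        | r0=0 r1=11 r2=1 r3=7 r4=15 r5=11 r6=2  [TAKEN]
PC=3  or   r2, r6, r0        | r0=0 r1=11 r2=2 r3=7 r4=15 r5=11 r6=2
PC=6  add  r4, r6, r1        | r0=0 r1=11 r2=2 r3=7 r4=13 r5=11 r6=2
PC=7  sub  r0, r1, r5        | r0=0 r1=11 r2=2 r3=7 r4=13 r5=11 r6=2

6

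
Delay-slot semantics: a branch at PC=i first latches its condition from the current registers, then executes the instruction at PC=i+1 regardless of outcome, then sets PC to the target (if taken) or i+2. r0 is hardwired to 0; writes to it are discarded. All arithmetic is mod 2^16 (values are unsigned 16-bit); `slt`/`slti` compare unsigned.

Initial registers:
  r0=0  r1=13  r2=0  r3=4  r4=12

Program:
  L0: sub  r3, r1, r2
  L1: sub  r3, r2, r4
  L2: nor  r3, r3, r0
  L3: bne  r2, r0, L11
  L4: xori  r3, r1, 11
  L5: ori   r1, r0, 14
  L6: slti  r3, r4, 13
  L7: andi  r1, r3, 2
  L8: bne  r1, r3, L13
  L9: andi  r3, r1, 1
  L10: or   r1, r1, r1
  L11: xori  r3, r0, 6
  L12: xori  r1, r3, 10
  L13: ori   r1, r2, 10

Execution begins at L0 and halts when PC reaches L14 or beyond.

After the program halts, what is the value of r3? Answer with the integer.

0

[0] sub  r3, r1, r2  →  {r0:0, r1:13, r2:0, r3:13, r4:12}
[1] sub  r3, r2, r4  →  {r0:0, r1:13, r2:0, r3:65524, r4:12}
[2] nor  r3, r3, r0  →  {r0:0, r1:13, r2:0, r3:11, r4:12}
[3] bne  r2, r0, L11  →  {r0:0, r1:13, r2:0, r3:11, r4:12}  ⟨branch fallthrough⟩
[4] xori  r3, r1, 11  →  {r0:0, r1:13, r2:0, r3:6, r4:12}
[5] ori   r1, r0, 14  →  {r0:0, r1:14, r2:0, r3:6, r4:12}
[6] slti  r3, r4, 13  →  {r0:0, r1:14, r2:0, r3:1, r4:12}
[7] andi  r1, r3, 2  →  {r0:0, r1:0, r2:0, r3:1, r4:12}
[8] bne  r1, r3, L13  →  {r0:0, r1:0, r2:0, r3:1, r4:12}  ⟨branch taken⟩
[9] andi  r3, r1, 1  →  {r0:0, r1:0, r2:0, r3:0, r4:12}
[13] ori   r1, r2, 10  →  {r0:0, r1:10, r2:0, r3:0, r4:12}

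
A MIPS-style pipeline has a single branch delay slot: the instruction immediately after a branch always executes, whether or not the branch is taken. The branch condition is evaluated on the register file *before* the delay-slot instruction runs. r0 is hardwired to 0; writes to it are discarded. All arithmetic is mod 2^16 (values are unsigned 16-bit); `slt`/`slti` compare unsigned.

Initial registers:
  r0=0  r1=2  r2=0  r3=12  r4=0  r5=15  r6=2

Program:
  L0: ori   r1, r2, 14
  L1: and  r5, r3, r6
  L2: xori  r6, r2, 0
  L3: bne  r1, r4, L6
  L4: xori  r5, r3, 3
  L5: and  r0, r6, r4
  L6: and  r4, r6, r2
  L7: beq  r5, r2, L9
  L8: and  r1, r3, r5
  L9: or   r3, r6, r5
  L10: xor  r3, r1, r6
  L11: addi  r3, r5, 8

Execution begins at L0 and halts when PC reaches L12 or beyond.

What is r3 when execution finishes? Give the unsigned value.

PC=0  ori   r1, r2, 14       | r0=0 r1=14 r2=0 r3=12 r4=0 r5=15 r6=2
PC=1  and  r5, r3, r6        | r0=0 r1=14 r2=0 r3=12 r4=0 r5=0 r6=2
PC=2  xori  r6, r2, 0        | r0=0 r1=14 r2=0 r3=12 r4=0 r5=0 r6=0
PC=3  bne  r1, r4, L6        | r0=0 r1=14 r2=0 r3=12 r4=0 r5=0 r6=0  [TAKEN]
PC=4  xori  r5, r3, 3        | r0=0 r1=14 r2=0 r3=12 r4=0 r5=15 r6=0
PC=6  and  r4, r6, r2        | r0=0 r1=14 r2=0 r3=12 r4=0 r5=15 r6=0
PC=7  beq  r5, r2, L9        | r0=0 r1=14 r2=0 r3=12 r4=0 r5=15 r6=0  [not taken]
PC=8  and  r1, r3, r5        | r0=0 r1=12 r2=0 r3=12 r4=0 r5=15 r6=0
PC=9  or   r3, r6, r5        | r0=0 r1=12 r2=0 r3=15 r4=0 r5=15 r6=0
PC=10 xor  r3, r1, r6        | r0=0 r1=12 r2=0 r3=12 r4=0 r5=15 r6=0
PC=11 addi  r3, r5, 8        | r0=0 r1=12 r2=0 r3=23 r4=0 r5=15 r6=0

23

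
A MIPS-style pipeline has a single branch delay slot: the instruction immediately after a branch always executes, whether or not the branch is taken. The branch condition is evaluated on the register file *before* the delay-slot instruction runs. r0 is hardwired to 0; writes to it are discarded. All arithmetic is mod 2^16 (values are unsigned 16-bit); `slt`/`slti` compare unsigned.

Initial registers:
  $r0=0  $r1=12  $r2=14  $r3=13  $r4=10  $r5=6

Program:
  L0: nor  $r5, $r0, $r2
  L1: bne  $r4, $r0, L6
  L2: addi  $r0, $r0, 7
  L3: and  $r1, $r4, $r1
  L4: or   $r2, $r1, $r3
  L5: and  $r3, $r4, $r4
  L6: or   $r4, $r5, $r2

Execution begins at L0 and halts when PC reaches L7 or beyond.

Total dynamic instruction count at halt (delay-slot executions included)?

  step pc=0: nor  $r5, $r0, $r2  regs=(0,12,14,13,10,65521)
  step pc=1: bne  $r4, $r0, L6  cond=T  regs=(0,12,14,13,10,65521)
  step pc=2: addi  $r0, $r0, 7  regs=(0,12,14,13,10,65521)
  step pc=6: or   $r4, $r5, $r2  regs=(0,12,14,13,65535,65521)

4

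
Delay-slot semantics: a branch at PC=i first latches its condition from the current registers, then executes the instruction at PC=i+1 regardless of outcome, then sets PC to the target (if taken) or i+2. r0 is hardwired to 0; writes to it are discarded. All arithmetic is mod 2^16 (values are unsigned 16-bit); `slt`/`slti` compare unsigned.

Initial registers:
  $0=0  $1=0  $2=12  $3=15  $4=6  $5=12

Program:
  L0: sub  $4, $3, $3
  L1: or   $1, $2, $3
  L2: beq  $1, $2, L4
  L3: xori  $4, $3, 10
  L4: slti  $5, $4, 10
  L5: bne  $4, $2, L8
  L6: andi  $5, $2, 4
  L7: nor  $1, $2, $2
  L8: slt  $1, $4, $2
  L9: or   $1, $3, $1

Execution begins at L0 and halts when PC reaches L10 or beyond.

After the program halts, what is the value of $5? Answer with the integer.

4

PC=0  sub  $4, $3, $3        | $0=0 $1=0 $2=12 $3=15 $4=0 $5=12
PC=1  or   $1, $2, $3        | $0=0 $1=15 $2=12 $3=15 $4=0 $5=12
PC=2  beq  $1, $2, L4        | $0=0 $1=15 $2=12 $3=15 $4=0 $5=12  [not taken]
PC=3  xori  $4, $3, 10       | $0=0 $1=15 $2=12 $3=15 $4=5 $5=12
PC=4  slti  $5, $4, 10       | $0=0 $1=15 $2=12 $3=15 $4=5 $5=1
PC=5  bne  $4, $2, L8        | $0=0 $1=15 $2=12 $3=15 $4=5 $5=1  [TAKEN]
PC=6  andi  $5, $2, 4        | $0=0 $1=15 $2=12 $3=15 $4=5 $5=4
PC=8  slt  $1, $4, $2        | $0=0 $1=1 $2=12 $3=15 $4=5 $5=4
PC=9  or   $1, $3, $1        | $0=0 $1=15 $2=12 $3=15 $4=5 $5=4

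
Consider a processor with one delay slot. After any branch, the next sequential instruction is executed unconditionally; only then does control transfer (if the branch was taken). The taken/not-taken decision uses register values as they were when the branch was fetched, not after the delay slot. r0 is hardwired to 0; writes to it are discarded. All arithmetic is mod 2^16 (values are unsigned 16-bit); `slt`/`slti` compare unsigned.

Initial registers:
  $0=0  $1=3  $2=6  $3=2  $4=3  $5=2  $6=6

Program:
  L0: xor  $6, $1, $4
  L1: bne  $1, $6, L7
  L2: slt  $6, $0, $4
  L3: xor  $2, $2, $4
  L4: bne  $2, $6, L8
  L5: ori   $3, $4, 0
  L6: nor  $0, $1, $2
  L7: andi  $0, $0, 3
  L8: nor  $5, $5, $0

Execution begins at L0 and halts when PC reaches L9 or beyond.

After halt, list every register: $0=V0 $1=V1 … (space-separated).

  step pc=0: xor  $6, $1, $4  regs=(0,3,6,2,3,2,0)
  step pc=1: bne  $1, $6, L7  cond=T  regs=(0,3,6,2,3,2,0)
  step pc=2: slt  $6, $0, $4  regs=(0,3,6,2,3,2,1)
  step pc=7: andi  $0, $0, 3  regs=(0,3,6,2,3,2,1)
  step pc=8: nor  $5, $5, $0  regs=(0,3,6,2,3,65533,1)

$0=0 $1=3 $2=6 $3=2 $4=3 $5=65533 $6=1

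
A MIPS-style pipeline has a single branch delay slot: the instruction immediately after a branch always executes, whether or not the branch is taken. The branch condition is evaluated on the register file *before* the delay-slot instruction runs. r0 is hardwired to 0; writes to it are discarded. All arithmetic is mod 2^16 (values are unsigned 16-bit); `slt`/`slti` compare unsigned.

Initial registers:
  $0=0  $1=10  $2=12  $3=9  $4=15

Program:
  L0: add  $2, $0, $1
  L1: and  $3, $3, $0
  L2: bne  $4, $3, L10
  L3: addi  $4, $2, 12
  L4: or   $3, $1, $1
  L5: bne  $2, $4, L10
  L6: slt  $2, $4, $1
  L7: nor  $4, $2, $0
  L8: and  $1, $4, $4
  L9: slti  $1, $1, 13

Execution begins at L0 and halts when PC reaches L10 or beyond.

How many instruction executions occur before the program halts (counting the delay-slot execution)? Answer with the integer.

#0 add  $2, $0, $1 ; 0/10/10/9/15
#1 and  $3, $3, $0 ; 0/10/10/0/15
#2 bne  $4, $3, L10 ; 0/10/10/0/15 ; →target
#3 addi  $4, $2, 12 ; 0/10/10/0/22

4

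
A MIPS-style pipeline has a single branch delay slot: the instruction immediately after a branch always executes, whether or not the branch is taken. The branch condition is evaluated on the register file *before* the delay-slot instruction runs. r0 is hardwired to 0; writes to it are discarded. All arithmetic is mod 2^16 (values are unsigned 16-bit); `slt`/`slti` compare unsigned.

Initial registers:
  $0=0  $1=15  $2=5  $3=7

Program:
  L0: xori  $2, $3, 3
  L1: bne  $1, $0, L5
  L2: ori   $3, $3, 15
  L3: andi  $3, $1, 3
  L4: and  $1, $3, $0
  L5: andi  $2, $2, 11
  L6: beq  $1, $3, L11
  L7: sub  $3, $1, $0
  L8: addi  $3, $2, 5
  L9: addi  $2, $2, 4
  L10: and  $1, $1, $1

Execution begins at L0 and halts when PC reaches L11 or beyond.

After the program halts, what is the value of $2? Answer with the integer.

0

#0 xori  $2, $3, 3 ; 0/15/4/7
#1 bne  $1, $0, L5 ; 0/15/4/7 ; →target
#2 ori   $3, $3, 15 ; 0/15/4/15
#5 andi  $2, $2, 11 ; 0/15/0/15
#6 beq  $1, $3, L11 ; 0/15/0/15 ; →target
#7 sub  $3, $1, $0 ; 0/15/0/15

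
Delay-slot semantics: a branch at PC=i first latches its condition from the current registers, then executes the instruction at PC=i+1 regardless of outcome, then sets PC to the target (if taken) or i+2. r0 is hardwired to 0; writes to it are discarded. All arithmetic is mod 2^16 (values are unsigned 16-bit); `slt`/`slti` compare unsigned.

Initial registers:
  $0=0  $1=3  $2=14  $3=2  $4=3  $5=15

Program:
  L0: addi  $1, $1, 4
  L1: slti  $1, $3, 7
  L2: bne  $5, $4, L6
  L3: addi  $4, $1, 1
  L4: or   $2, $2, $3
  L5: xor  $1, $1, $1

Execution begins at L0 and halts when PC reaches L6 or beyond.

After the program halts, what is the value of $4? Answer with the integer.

  step pc=0: addi  $1, $1, 4  regs=(0,7,14,2,3,15)
  step pc=1: slti  $1, $3, 7  regs=(0,1,14,2,3,15)
  step pc=2: bne  $5, $4, L6  cond=T  regs=(0,1,14,2,3,15)
  step pc=3: addi  $4, $1, 1  regs=(0,1,14,2,2,15)

2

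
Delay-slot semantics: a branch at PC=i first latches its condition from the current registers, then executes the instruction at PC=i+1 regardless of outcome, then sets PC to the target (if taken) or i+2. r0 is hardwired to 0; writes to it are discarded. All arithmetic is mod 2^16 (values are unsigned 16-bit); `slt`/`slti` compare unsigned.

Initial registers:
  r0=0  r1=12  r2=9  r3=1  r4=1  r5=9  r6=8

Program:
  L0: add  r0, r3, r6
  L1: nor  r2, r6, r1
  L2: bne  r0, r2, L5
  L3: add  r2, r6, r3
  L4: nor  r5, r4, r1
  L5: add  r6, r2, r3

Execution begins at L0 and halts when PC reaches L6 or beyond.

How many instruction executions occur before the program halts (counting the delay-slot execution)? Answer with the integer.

  step pc=0: add  r0, r3, r6  regs=(0,12,9,1,1,9,8)
  step pc=1: nor  r2, r6, r1  regs=(0,12,65523,1,1,9,8)
  step pc=2: bne  r0, r2, L5  cond=T  regs=(0,12,65523,1,1,9,8)
  step pc=3: add  r2, r6, r3  regs=(0,12,9,1,1,9,8)
  step pc=5: add  r6, r2, r3  regs=(0,12,9,1,1,9,10)

5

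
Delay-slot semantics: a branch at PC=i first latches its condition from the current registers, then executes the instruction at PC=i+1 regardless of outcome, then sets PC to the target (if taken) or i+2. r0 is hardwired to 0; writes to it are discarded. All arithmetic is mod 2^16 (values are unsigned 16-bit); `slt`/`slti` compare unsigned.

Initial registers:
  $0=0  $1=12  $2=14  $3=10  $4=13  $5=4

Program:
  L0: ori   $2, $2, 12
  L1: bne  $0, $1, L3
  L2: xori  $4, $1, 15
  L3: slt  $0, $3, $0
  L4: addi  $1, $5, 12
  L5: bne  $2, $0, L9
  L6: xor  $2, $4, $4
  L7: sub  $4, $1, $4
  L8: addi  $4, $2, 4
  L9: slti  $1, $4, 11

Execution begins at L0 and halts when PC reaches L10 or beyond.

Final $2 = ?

0

  step pc=0: ori   $2, $2, 12  regs=(0,12,14,10,13,4)
  step pc=1: bne  $0, $1, L3  cond=T  regs=(0,12,14,10,13,4)
  step pc=2: xori  $4, $1, 15  regs=(0,12,14,10,3,4)
  step pc=3: slt  $0, $3, $0  regs=(0,12,14,10,3,4)
  step pc=4: addi  $1, $5, 12  regs=(0,16,14,10,3,4)
  step pc=5: bne  $2, $0, L9  cond=T  regs=(0,16,14,10,3,4)
  step pc=6: xor  $2, $4, $4  regs=(0,16,0,10,3,4)
  step pc=9: slti  $1, $4, 11  regs=(0,1,0,10,3,4)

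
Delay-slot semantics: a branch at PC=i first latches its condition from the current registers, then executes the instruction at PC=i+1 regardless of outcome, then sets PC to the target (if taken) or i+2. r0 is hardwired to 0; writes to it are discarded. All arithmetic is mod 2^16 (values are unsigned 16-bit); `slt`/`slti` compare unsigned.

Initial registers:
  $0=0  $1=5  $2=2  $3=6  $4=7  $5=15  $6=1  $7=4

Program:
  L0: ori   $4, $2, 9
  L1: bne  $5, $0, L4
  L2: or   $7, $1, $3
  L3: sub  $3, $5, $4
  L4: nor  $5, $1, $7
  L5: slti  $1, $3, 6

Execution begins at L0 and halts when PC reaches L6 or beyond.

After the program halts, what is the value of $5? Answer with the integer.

[0] ori   $4, $2, 9  →  {$0:0, $1:5, $2:2, $3:6, $4:11, $5:15, $6:1, $7:4}
[1] bne  $5, $0, L4  →  {$0:0, $1:5, $2:2, $3:6, $4:11, $5:15, $6:1, $7:4}  ⟨branch taken⟩
[2] or   $7, $1, $3  →  {$0:0, $1:5, $2:2, $3:6, $4:11, $5:15, $6:1, $7:7}
[4] nor  $5, $1, $7  →  {$0:0, $1:5, $2:2, $3:6, $4:11, $5:65528, $6:1, $7:7}
[5] slti  $1, $3, 6  →  {$0:0, $1:0, $2:2, $3:6, $4:11, $5:65528, $6:1, $7:7}

65528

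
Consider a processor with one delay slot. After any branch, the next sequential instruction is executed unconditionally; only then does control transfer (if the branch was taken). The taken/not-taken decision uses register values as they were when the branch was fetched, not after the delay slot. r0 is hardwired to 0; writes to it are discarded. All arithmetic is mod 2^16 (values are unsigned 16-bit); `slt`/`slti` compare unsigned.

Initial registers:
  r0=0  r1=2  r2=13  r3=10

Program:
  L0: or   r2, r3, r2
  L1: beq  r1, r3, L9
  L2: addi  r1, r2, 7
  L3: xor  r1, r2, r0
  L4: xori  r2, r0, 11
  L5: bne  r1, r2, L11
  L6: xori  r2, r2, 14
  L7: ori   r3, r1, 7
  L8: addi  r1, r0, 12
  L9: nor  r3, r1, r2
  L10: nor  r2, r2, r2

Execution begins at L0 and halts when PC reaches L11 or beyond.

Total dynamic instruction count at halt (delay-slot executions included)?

7

PC=0  or   r2, r3, r2        | r0=0 r1=2 r2=15 r3=10
PC=1  beq  r1, r3, L9        | r0=0 r1=2 r2=15 r3=10  [not taken]
PC=2  addi  r1, r2, 7        | r0=0 r1=22 r2=15 r3=10
PC=3  xor  r1, r2, r0        | r0=0 r1=15 r2=15 r3=10
PC=4  xori  r2, r0, 11       | r0=0 r1=15 r2=11 r3=10
PC=5  bne  r1, r2, L11       | r0=0 r1=15 r2=11 r3=10  [TAKEN]
PC=6  xori  r2, r2, 14       | r0=0 r1=15 r2=5 r3=10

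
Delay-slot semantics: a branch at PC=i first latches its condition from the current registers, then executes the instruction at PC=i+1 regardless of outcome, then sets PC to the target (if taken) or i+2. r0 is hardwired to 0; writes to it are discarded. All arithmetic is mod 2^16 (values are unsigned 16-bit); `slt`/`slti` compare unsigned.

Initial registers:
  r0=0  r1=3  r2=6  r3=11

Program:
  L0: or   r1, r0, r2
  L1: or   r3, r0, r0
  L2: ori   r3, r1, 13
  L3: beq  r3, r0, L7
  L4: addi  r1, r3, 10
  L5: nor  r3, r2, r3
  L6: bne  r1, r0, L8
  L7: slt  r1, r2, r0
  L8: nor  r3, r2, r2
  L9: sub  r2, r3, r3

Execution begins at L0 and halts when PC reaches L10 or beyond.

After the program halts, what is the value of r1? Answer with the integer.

  step pc=0: or   r1, r0, r2  regs=(0,6,6,11)
  step pc=1: or   r3, r0, r0  regs=(0,6,6,0)
  step pc=2: ori   r3, r1, 13  regs=(0,6,6,15)
  step pc=3: beq  r3, r0, L7  cond=F  regs=(0,6,6,15)
  step pc=4: addi  r1, r3, 10  regs=(0,25,6,15)
  step pc=5: nor  r3, r2, r3  regs=(0,25,6,65520)
  step pc=6: bne  r1, r0, L8  cond=T  regs=(0,25,6,65520)
  step pc=7: slt  r1, r2, r0  regs=(0,0,6,65520)
  step pc=8: nor  r3, r2, r2  regs=(0,0,6,65529)
  step pc=9: sub  r2, r3, r3  regs=(0,0,0,65529)

0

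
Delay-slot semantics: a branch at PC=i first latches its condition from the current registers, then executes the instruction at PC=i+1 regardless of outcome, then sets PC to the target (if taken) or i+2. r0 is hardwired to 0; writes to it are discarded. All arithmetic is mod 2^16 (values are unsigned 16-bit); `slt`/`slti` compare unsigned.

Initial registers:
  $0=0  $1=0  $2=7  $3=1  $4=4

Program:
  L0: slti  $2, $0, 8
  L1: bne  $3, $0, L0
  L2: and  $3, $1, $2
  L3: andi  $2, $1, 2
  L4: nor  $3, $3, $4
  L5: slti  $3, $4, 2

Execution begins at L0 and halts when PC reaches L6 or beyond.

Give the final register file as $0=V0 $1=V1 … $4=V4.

$0=0 $1=0 $2=0 $3=0 $4=4

[0] slti  $2, $0, 8  →  {$0:0, $1:0, $2:1, $3:1, $4:4}
[1] bne  $3, $0, L0  →  {$0:0, $1:0, $2:1, $3:1, $4:4}  ⟨branch taken⟩
[2] and  $3, $1, $2  →  {$0:0, $1:0, $2:1, $3:0, $4:4}
[0] slti  $2, $0, 8  →  {$0:0, $1:0, $2:1, $3:0, $4:4}
[1] bne  $3, $0, L0  →  {$0:0, $1:0, $2:1, $3:0, $4:4}  ⟨branch fallthrough⟩
[2] and  $3, $1, $2  →  {$0:0, $1:0, $2:1, $3:0, $4:4}
[3] andi  $2, $1, 2  →  {$0:0, $1:0, $2:0, $3:0, $4:4}
[4] nor  $3, $3, $4  →  {$0:0, $1:0, $2:0, $3:65531, $4:4}
[5] slti  $3, $4, 2  →  {$0:0, $1:0, $2:0, $3:0, $4:4}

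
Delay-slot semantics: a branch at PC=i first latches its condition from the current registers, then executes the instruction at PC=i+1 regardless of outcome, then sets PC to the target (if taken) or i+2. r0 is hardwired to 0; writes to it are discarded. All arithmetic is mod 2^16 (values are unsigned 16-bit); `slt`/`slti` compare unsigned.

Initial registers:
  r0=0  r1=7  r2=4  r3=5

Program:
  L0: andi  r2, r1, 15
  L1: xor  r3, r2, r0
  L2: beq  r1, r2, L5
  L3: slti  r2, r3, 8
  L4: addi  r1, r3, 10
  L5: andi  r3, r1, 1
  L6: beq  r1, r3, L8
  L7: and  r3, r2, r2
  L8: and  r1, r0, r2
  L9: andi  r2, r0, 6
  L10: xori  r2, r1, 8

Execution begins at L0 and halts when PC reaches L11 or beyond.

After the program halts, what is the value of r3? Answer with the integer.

PC=0  andi  r2, r1, 15       | r0=0 r1=7 r2=7 r3=5
PC=1  xor  r3, r2, r0        | r0=0 r1=7 r2=7 r3=7
PC=2  beq  r1, r2, L5        | r0=0 r1=7 r2=7 r3=7  [TAKEN]
PC=3  slti  r2, r3, 8        | r0=0 r1=7 r2=1 r3=7
PC=5  andi  r3, r1, 1        | r0=0 r1=7 r2=1 r3=1
PC=6  beq  r1, r3, L8        | r0=0 r1=7 r2=1 r3=1  [not taken]
PC=7  and  r3, r2, r2        | r0=0 r1=7 r2=1 r3=1
PC=8  and  r1, r0, r2        | r0=0 r1=0 r2=1 r3=1
PC=9  andi  r2, r0, 6        | r0=0 r1=0 r2=0 r3=1
PC=10 xori  r2, r1, 8        | r0=0 r1=0 r2=8 r3=1

1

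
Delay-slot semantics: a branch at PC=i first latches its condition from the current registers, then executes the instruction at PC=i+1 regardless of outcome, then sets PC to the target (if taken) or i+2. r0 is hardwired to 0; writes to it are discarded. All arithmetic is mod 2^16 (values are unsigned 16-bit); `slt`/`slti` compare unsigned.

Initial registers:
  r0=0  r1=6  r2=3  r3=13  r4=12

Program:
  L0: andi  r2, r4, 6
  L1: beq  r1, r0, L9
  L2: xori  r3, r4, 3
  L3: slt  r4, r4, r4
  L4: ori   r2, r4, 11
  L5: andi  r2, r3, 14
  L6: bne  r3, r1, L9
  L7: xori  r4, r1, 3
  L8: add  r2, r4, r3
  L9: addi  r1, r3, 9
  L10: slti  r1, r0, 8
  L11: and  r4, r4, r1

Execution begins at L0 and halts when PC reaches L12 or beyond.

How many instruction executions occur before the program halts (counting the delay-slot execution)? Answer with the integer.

11

#0 andi  r2, r4, 6 ; 0/6/4/13/12
#1 beq  r1, r0, L9 ; 0/6/4/13/12 ; →fallthru
#2 xori  r3, r4, 3 ; 0/6/4/15/12
#3 slt  r4, r4, r4 ; 0/6/4/15/0
#4 ori   r2, r4, 11 ; 0/6/11/15/0
#5 andi  r2, r3, 14 ; 0/6/14/15/0
#6 bne  r3, r1, L9 ; 0/6/14/15/0 ; →target
#7 xori  r4, r1, 3 ; 0/6/14/15/5
#9 addi  r1, r3, 9 ; 0/24/14/15/5
#10 slti  r1, r0, 8 ; 0/1/14/15/5
#11 and  r4, r4, r1 ; 0/1/14/15/1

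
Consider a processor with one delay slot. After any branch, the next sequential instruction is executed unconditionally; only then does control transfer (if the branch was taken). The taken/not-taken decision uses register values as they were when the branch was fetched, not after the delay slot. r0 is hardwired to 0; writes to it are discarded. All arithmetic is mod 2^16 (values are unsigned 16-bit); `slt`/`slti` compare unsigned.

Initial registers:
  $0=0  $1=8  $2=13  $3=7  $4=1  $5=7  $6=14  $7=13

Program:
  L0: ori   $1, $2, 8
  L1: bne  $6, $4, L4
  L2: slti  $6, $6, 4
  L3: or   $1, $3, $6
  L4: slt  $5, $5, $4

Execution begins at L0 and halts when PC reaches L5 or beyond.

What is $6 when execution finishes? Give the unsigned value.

PC=0  ori   $1, $2, 8        | $0=0 $1=13 $2=13 $3=7 $4=1 $5=7 $6=14 $7=13
PC=1  bne  $6, $4, L4        | $0=0 $1=13 $2=13 $3=7 $4=1 $5=7 $6=14 $7=13  [TAKEN]
PC=2  slti  $6, $6, 4        | $0=0 $1=13 $2=13 $3=7 $4=1 $5=7 $6=0 $7=13
PC=4  slt  $5, $5, $4        | $0=0 $1=13 $2=13 $3=7 $4=1 $5=0 $6=0 $7=13

0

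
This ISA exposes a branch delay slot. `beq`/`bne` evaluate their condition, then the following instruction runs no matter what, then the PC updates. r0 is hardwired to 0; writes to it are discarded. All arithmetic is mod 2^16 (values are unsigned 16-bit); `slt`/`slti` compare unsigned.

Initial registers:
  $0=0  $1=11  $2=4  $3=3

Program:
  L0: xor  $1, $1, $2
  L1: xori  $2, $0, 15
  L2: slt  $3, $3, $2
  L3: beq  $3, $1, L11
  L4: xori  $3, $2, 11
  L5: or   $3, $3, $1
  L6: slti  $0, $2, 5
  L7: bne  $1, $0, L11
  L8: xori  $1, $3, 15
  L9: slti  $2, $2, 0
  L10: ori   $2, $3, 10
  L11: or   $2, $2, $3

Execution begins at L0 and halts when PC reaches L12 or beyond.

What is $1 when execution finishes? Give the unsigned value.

[0] xor  $1, $1, $2  →  {$0:0, $1:15, $2:4, $3:3}
[1] xori  $2, $0, 15  →  {$0:0, $1:15, $2:15, $3:3}
[2] slt  $3, $3, $2  →  {$0:0, $1:15, $2:15, $3:1}
[3] beq  $3, $1, L11  →  {$0:0, $1:15, $2:15, $3:1}  ⟨branch fallthrough⟩
[4] xori  $3, $2, 11  →  {$0:0, $1:15, $2:15, $3:4}
[5] or   $3, $3, $1  →  {$0:0, $1:15, $2:15, $3:15}
[6] slti  $0, $2, 5  →  {$0:0, $1:15, $2:15, $3:15}
[7] bne  $1, $0, L11  →  {$0:0, $1:15, $2:15, $3:15}  ⟨branch taken⟩
[8] xori  $1, $3, 15  →  {$0:0, $1:0, $2:15, $3:15}
[11] or   $2, $2, $3  →  {$0:0, $1:0, $2:15, $3:15}

0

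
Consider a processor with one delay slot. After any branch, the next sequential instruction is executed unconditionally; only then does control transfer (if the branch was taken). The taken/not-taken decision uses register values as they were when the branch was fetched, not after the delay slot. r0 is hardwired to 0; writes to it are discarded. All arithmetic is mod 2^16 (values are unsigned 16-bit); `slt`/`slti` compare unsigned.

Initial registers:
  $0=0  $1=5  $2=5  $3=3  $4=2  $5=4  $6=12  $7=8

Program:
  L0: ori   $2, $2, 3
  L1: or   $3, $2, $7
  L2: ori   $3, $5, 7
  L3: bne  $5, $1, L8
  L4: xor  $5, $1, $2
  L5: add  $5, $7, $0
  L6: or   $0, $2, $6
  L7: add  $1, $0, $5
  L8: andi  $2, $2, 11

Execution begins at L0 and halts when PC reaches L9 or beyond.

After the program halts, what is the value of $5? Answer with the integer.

2

[0] ori   $2, $2, 3  →  {$0:0, $1:5, $2:7, $3:3, $4:2, $5:4, $6:12, $7:8}
[1] or   $3, $2, $7  →  {$0:0, $1:5, $2:7, $3:15, $4:2, $5:4, $6:12, $7:8}
[2] ori   $3, $5, 7  →  {$0:0, $1:5, $2:7, $3:7, $4:2, $5:4, $6:12, $7:8}
[3] bne  $5, $1, L8  →  {$0:0, $1:5, $2:7, $3:7, $4:2, $5:4, $6:12, $7:8}  ⟨branch taken⟩
[4] xor  $5, $1, $2  →  {$0:0, $1:5, $2:7, $3:7, $4:2, $5:2, $6:12, $7:8}
[8] andi  $2, $2, 11  →  {$0:0, $1:5, $2:3, $3:7, $4:2, $5:2, $6:12, $7:8}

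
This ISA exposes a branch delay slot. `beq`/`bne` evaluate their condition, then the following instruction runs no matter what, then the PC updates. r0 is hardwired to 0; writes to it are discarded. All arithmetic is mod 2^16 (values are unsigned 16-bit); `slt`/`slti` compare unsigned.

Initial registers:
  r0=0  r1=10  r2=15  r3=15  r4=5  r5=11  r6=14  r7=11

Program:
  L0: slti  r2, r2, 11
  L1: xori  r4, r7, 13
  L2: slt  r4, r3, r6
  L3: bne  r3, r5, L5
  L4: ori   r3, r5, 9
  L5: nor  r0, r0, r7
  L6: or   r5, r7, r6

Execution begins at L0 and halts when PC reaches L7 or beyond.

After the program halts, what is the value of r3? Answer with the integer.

PC=0  slti  r2, r2, 11       | r0=0 r1=10 r2=0 r3=15 r4=5 r5=11 r6=14 r7=11
PC=1  xori  r4, r7, 13       | r0=0 r1=10 r2=0 r3=15 r4=6 r5=11 r6=14 r7=11
PC=2  slt  r4, r3, r6        | r0=0 r1=10 r2=0 r3=15 r4=0 r5=11 r6=14 r7=11
PC=3  bne  r3, r5, L5        | r0=0 r1=10 r2=0 r3=15 r4=0 r5=11 r6=14 r7=11  [TAKEN]
PC=4  ori   r3, r5, 9        | r0=0 r1=10 r2=0 r3=11 r4=0 r5=11 r6=14 r7=11
PC=5  nor  r0, r0, r7        | r0=0 r1=10 r2=0 r3=11 r4=0 r5=11 r6=14 r7=11
PC=6  or   r5, r7, r6        | r0=0 r1=10 r2=0 r3=11 r4=0 r5=15 r6=14 r7=11

11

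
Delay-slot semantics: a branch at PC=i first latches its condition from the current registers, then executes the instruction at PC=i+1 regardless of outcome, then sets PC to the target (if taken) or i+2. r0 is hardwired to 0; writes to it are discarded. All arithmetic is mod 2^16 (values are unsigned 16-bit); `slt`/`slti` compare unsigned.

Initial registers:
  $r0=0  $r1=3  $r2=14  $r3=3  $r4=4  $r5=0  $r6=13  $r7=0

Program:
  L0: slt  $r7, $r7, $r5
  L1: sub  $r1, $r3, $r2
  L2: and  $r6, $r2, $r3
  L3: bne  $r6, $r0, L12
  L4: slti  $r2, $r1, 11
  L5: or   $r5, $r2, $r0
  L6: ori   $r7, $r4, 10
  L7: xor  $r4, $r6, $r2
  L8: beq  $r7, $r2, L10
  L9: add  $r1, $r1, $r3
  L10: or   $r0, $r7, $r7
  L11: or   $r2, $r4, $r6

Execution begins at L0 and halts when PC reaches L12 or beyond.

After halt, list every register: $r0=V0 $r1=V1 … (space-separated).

$r0=0 $r1=65525 $r2=0 $r3=3 $r4=4 $r5=0 $r6=2 $r7=0

#0 slt  $r7, $r7, $r5 ; 0/3/14/3/4/0/13/0
#1 sub  $r1, $r3, $r2 ; 0/65525/14/3/4/0/13/0
#2 and  $r6, $r2, $r3 ; 0/65525/14/3/4/0/2/0
#3 bne  $r6, $r0, L12 ; 0/65525/14/3/4/0/2/0 ; →target
#4 slti  $r2, $r1, 11 ; 0/65525/0/3/4/0/2/0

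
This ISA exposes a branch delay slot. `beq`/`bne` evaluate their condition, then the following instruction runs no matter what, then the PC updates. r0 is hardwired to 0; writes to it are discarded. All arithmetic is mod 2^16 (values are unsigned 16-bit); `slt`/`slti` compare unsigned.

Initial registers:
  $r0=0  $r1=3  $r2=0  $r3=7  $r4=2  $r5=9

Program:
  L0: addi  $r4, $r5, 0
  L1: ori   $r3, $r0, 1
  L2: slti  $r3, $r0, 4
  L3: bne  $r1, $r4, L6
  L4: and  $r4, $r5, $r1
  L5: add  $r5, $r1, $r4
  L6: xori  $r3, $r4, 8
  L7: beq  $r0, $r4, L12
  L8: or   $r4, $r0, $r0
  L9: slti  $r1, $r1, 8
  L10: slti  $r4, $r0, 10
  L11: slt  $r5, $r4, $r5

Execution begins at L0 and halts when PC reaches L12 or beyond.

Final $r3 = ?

[0] addi  $r4, $r5, 0  →  {$r0:0, $r1:3, $r2:0, $r3:7, $r4:9, $r5:9}
[1] ori   $r3, $r0, 1  →  {$r0:0, $r1:3, $r2:0, $r3:1, $r4:9, $r5:9}
[2] slti  $r3, $r0, 4  →  {$r0:0, $r1:3, $r2:0, $r3:1, $r4:9, $r5:9}
[3] bne  $r1, $r4, L6  →  {$r0:0, $r1:3, $r2:0, $r3:1, $r4:9, $r5:9}  ⟨branch taken⟩
[4] and  $r4, $r5, $r1  →  {$r0:0, $r1:3, $r2:0, $r3:1, $r4:1, $r5:9}
[6] xori  $r3, $r4, 8  →  {$r0:0, $r1:3, $r2:0, $r3:9, $r4:1, $r5:9}
[7] beq  $r0, $r4, L12  →  {$r0:0, $r1:3, $r2:0, $r3:9, $r4:1, $r5:9}  ⟨branch fallthrough⟩
[8] or   $r4, $r0, $r0  →  {$r0:0, $r1:3, $r2:0, $r3:9, $r4:0, $r5:9}
[9] slti  $r1, $r1, 8  →  {$r0:0, $r1:1, $r2:0, $r3:9, $r4:0, $r5:9}
[10] slti  $r4, $r0, 10  →  {$r0:0, $r1:1, $r2:0, $r3:9, $r4:1, $r5:9}
[11] slt  $r5, $r4, $r5  →  {$r0:0, $r1:1, $r2:0, $r3:9, $r4:1, $r5:1}

9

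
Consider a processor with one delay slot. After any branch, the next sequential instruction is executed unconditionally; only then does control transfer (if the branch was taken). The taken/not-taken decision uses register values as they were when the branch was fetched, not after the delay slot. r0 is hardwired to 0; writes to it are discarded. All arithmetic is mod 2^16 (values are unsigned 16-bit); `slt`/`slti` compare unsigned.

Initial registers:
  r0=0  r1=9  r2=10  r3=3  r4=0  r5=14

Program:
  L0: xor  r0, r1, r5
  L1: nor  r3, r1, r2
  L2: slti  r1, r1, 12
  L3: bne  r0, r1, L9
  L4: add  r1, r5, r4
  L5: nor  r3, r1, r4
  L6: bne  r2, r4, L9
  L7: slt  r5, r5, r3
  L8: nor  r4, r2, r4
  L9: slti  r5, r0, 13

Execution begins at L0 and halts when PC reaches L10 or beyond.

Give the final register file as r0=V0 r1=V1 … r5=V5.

PC=0  xor  r0, r1, r5        | r0=0 r1=9 r2=10 r3=3 r4=0 r5=14
PC=1  nor  r3, r1, r2        | r0=0 r1=9 r2=10 r3=65524 r4=0 r5=14
PC=2  slti  r1, r1, 12       | r0=0 r1=1 r2=10 r3=65524 r4=0 r5=14
PC=3  bne  r0, r1, L9        | r0=0 r1=1 r2=10 r3=65524 r4=0 r5=14  [TAKEN]
PC=4  add  r1, r5, r4        | r0=0 r1=14 r2=10 r3=65524 r4=0 r5=14
PC=9  slti  r5, r0, 13       | r0=0 r1=14 r2=10 r3=65524 r4=0 r5=1

r0=0 r1=14 r2=10 r3=65524 r4=0 r5=1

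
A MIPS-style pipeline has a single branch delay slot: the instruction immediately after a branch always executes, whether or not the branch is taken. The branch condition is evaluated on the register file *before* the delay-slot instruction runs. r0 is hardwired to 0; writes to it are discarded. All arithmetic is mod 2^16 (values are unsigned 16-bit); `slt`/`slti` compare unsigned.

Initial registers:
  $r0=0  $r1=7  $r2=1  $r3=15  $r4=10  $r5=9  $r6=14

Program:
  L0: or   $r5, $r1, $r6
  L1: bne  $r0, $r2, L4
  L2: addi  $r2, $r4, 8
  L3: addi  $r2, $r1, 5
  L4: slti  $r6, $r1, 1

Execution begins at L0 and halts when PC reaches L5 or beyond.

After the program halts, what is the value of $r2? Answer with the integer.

18

PC=0  or   $r5, $r1, $r6     | $r0=0 $r1=7 $r2=1 $r3=15 $r4=10 $r5=15 $r6=14
PC=1  bne  $r0, $r2, L4      | $r0=0 $r1=7 $r2=1 $r3=15 $r4=10 $r5=15 $r6=14  [TAKEN]
PC=2  addi  $r2, $r4, 8      | $r0=0 $r1=7 $r2=18 $r3=15 $r4=10 $r5=15 $r6=14
PC=4  slti  $r6, $r1, 1      | $r0=0 $r1=7 $r2=18 $r3=15 $r4=10 $r5=15 $r6=0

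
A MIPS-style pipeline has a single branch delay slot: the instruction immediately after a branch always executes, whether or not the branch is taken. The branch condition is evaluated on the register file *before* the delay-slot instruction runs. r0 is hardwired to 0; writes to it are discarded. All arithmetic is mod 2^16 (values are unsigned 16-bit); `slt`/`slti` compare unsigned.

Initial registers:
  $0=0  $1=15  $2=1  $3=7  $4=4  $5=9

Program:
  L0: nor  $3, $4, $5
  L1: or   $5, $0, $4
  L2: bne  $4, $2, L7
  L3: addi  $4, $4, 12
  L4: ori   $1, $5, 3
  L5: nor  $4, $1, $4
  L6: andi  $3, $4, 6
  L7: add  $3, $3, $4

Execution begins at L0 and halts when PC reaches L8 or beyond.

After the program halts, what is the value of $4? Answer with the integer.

[0] nor  $3, $4, $5  →  {$0:0, $1:15, $2:1, $3:65522, $4:4, $5:9}
[1] or   $5, $0, $4  →  {$0:0, $1:15, $2:1, $3:65522, $4:4, $5:4}
[2] bne  $4, $2, L7  →  {$0:0, $1:15, $2:1, $3:65522, $4:4, $5:4}  ⟨branch taken⟩
[3] addi  $4, $4, 12  →  {$0:0, $1:15, $2:1, $3:65522, $4:16, $5:4}
[7] add  $3, $3, $4  →  {$0:0, $1:15, $2:1, $3:2, $4:16, $5:4}

16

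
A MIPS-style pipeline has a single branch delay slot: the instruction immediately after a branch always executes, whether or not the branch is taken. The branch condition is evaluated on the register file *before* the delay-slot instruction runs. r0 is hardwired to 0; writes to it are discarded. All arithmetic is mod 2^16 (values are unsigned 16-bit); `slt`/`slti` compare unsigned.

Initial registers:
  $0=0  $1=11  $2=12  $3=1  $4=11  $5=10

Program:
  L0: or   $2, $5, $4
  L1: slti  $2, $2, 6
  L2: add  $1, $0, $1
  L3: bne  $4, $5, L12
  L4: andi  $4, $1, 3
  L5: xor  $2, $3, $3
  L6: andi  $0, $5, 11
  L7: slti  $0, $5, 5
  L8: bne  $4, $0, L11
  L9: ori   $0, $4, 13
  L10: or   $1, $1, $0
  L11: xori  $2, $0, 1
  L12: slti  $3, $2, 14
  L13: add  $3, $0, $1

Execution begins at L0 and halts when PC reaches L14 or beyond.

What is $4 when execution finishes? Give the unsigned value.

[0] or   $2, $5, $4  →  {$0:0, $1:11, $2:11, $3:1, $4:11, $5:10}
[1] slti  $2, $2, 6  →  {$0:0, $1:11, $2:0, $3:1, $4:11, $5:10}
[2] add  $1, $0, $1  →  {$0:0, $1:11, $2:0, $3:1, $4:11, $5:10}
[3] bne  $4, $5, L12  →  {$0:0, $1:11, $2:0, $3:1, $4:11, $5:10}  ⟨branch taken⟩
[4] andi  $4, $1, 3  →  {$0:0, $1:11, $2:0, $3:1, $4:3, $5:10}
[12] slti  $3, $2, 14  →  {$0:0, $1:11, $2:0, $3:1, $4:3, $5:10}
[13] add  $3, $0, $1  →  {$0:0, $1:11, $2:0, $3:11, $4:3, $5:10}

3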